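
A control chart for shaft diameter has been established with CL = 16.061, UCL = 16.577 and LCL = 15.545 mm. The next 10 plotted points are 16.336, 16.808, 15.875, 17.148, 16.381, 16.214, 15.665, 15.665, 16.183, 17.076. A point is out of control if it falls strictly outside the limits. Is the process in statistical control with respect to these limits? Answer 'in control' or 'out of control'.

Compare each point to [15.545, 16.577]: sample 2 = 16.808 > UCL; sample 4 = 17.148 > UCL; sample 10 = 17.076 > UCL.

out of control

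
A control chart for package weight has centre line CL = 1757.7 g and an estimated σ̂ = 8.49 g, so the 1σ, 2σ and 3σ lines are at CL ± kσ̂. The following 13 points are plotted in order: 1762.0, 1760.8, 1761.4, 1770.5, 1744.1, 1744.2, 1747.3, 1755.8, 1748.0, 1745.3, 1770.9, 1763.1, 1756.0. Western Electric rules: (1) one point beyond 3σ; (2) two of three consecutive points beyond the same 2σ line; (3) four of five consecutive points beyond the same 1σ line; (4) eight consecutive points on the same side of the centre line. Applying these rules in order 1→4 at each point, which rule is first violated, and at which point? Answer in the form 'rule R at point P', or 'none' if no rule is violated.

Zone of each point (C = within 1σ̂, B = 1σ̂–2σ̂, A = 2σ̂–3σ̂, * = beyond 3σ̂; sign = side of CL): 1:+C, 2:+C, 3:+C, 4:+B, 5:-B, 6:-B, 7:-B, 8:-C, 9:-B, 10:-B, 11:+B, 12:+C, 13:-C
Rule 3 (four of five consecutive points beyond the same 1σ limit) is satisfied at point 9.

rule 3 at point 9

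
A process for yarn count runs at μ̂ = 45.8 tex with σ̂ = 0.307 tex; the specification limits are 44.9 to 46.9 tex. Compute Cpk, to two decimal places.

0.98

Cpu = (USL − μ̂) / (3σ̂) = (46.9 − 45.8) / (3 × 0.307) = 1.1944; Cpl = (μ̂ − LSL) / (3σ̂) = (45.8 − 44.9) / (3 × 0.307) = 0.9772; Cpk = min(Cpu, Cpl) = 0.9772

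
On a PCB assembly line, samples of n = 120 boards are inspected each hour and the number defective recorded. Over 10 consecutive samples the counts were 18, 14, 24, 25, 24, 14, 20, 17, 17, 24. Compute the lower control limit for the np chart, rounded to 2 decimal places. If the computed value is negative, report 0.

7.53

p̄ = Σdᵢ / (k·n) = 197 / (10 × 120) = 0.16417
LCL = np̄ − 3·√(np̄(1−p̄)) = 19.7000 − 3 × 4.0578 = 7.5265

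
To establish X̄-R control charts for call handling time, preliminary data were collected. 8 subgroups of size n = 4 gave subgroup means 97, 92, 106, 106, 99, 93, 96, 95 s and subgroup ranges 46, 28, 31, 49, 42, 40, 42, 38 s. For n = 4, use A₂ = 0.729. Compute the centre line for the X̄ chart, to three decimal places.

X̄̄ = (97 + 92 + 106 + 106 + 99 + 93 + 96 + 95) / 8 = 784.0000 / 8 = 98.0000
CL = X̄̄ = 98.0000

98.000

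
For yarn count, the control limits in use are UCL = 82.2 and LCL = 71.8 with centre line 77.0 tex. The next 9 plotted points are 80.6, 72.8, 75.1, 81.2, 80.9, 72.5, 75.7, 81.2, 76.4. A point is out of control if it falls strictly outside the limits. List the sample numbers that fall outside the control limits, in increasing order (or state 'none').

none

All 9 points lie within [71.8, 82.2].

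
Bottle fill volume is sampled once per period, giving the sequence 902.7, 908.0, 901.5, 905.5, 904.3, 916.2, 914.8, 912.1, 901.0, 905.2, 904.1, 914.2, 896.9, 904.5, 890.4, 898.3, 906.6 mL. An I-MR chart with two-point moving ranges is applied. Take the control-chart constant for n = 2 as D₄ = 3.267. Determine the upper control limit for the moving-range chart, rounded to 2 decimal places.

23.42

Moving ranges: 5.3, 6.5, 4.0, 1.2, 11.9, 1.4, 2.7, 11.1, 4.2, 1.1, 10.1, 17.3, 7.6, 14.1, 7.9, 8.3; M̄R̄ = 114.7000 / 16 = 7.1688
UCL_MR = D₄·M̄R̄ = 3.267 × 7.1688 = 23.4203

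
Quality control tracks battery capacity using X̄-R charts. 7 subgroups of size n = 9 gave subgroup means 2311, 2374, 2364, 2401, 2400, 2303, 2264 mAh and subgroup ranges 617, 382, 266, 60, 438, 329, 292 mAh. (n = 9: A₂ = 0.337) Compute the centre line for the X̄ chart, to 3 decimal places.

X̄̄ = (2311 + 2374 + 2364 + 2401 + 2400 + 2303 + 2264) / 7 = 16417.0000 / 7 = 2345.2857
CL = X̄̄ = 2345.2857

2345.286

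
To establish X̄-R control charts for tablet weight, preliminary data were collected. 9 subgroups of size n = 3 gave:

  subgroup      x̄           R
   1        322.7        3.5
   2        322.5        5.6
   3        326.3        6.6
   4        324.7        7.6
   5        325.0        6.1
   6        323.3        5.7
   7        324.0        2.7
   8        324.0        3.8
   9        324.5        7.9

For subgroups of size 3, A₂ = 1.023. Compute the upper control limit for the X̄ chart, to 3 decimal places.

329.738

X̄̄ = (322.7 + 322.5 + 326.3 + 324.7 + 325.0 + 323.3 + 324.0 + 324.0 + 324.5) / 9 = 2917.0000 / 9 = 324.1111
R̄ = (3.5 + 5.6 + 6.6 + 7.6 + 6.1 + 5.7 + 2.7 + 3.8 + 7.9) / 9 = 49.5000 / 9 = 5.5000
UCL = X̄̄ + A₂·R̄ = 324.1111 + 1.023 × 5.5000 = 329.7376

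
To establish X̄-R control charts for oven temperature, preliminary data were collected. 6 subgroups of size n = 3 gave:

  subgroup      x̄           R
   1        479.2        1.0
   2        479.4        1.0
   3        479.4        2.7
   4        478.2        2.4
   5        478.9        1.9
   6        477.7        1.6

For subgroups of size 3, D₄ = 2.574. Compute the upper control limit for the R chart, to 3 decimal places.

4.547

R̄ = (1.0 + 1.0 + 2.7 + 2.4 + 1.9 + 1.6) / 6 = 10.6000 / 6 = 1.7667
UCL_R = D₄·R̄ = 2.574 × 1.7667 = 4.5474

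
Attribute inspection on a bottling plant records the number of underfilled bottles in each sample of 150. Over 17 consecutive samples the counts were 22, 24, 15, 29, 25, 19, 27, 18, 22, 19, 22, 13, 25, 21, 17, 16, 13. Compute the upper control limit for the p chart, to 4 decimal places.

0.2201

p̄ = Σdᵢ / (k·n) = 347 / (17 × 150) = 0.13608
UCL = p̄ + 3·√(p̄(1−p̄)/n) = 0.13608 + 3 × √(0.13608×0.86392/150) = 0.13608 + 3 × 0.02800 = 0.22006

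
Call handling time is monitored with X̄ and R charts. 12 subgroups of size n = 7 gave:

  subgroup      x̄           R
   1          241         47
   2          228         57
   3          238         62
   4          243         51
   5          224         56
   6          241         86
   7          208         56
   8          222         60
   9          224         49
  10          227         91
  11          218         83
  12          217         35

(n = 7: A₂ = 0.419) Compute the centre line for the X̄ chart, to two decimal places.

X̄̄ = (241 + 228 + 238 + 243 + 224 + 241 + 208 + 222 + 224 + 227 + 218 + 217) / 12 = 2731.0000 / 12 = 227.5833
CL = X̄̄ = 227.5833

227.58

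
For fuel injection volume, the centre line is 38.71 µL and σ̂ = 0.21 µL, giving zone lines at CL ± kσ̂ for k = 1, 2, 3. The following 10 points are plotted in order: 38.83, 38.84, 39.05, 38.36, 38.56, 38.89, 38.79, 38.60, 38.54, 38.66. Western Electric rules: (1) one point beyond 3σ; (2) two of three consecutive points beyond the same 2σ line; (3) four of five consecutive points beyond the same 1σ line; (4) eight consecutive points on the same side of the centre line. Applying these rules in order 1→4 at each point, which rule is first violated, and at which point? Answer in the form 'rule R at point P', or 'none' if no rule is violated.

none

Zone of each point (C = within 1σ̂, B = 1σ̂–2σ̂, A = 2σ̂–3σ̂, * = beyond 3σ̂; sign = side of CL): 1:+C, 2:+C, 3:+B, 4:-B, 5:-C, 6:+C, 7:+C, 8:-C, 9:-C, 10:-C
No rule fires across all 10 points.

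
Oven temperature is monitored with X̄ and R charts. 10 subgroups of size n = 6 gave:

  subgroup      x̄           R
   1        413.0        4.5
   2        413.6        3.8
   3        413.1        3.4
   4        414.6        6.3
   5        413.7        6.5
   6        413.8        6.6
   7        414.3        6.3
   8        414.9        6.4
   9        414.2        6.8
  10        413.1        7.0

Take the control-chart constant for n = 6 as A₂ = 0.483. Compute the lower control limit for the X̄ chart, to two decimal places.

X̄̄ = (413.0 + 413.6 + 413.1 + 414.6 + 413.7 + 413.8 + 414.3 + 414.9 + 414.2 + 413.1) / 10 = 4138.3000 / 10 = 413.8300
R̄ = (4.5 + 3.8 + 3.4 + 6.3 + 6.5 + 6.6 + 6.3 + 6.4 + 6.8 + 7.0) / 10 = 57.6000 / 10 = 5.7600
LCL = X̄̄ − A₂·R̄ = 413.8300 − 0.483 × 5.7600 = 411.0479

411.05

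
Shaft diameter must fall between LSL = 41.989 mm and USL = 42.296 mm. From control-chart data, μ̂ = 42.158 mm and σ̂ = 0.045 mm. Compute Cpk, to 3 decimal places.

Cpu = (USL − μ̂) / (3σ̂) = (42.296 − 42.158) / (3 × 0.045) = 1.0222; Cpl = (μ̂ − LSL) / (3σ̂) = (42.158 − 41.989) / (3 × 0.045) = 1.2519; Cpk = min(Cpu, Cpl) = 1.0222

1.022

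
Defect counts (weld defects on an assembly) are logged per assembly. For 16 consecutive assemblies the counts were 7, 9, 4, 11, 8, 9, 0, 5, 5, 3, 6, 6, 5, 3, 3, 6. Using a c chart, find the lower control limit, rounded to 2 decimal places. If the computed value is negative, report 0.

c̄ = (7 + 9 + 4 + 11 + 8 + 9 + 0 + 5 + 5 + 3 + 6 + 6 + 5 + 3 + 3 + 6) / 16 = 90 / 16 = 5.6250
LCL = c̄ − 3√c̄ = 5.6250 − 3 × 2.3717 = -1.4901 → 0 (cannot be negative)

0.00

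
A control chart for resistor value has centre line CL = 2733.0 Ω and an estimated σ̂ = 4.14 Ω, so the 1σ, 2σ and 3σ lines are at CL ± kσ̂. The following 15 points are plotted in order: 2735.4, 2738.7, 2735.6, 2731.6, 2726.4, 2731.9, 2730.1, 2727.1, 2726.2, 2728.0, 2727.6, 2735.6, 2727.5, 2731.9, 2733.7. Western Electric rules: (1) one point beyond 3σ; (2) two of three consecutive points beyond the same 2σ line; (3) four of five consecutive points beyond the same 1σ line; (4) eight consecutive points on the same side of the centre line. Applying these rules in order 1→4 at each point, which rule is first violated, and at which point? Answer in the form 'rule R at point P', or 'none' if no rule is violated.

rule 3 at point 11

Zone of each point (C = within 1σ̂, B = 1σ̂–2σ̂, A = 2σ̂–3σ̂, * = beyond 3σ̂; sign = side of CL): 1:+C, 2:+B, 3:+C, 4:-C, 5:-B, 6:-C, 7:-C, 8:-B, 9:-B, 10:-B, 11:-B, 12:+C, 13:-B, 14:-C, 15:+C
Rule 3 (four of five consecutive points beyond the same 1σ limit) is satisfied at point 11.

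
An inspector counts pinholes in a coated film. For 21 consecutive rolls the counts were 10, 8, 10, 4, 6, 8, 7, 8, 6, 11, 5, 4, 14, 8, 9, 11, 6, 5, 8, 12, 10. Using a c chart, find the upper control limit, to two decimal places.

c̄ = (10 + 8 + 10 + 4 + 6 + 8 + 7 + 8 + 6 + 11 + 5 + 4 + 14 + 8 + 9 + 11 + 6 + 5 + 8 + 12 + 10) / 21 = 170 / 21 = 8.0952
UCL = c̄ + 3√c̄ = 8.0952 + 3 × √8.0952 = 8.0952 + 3 × 2.8452 = 16.6309

16.63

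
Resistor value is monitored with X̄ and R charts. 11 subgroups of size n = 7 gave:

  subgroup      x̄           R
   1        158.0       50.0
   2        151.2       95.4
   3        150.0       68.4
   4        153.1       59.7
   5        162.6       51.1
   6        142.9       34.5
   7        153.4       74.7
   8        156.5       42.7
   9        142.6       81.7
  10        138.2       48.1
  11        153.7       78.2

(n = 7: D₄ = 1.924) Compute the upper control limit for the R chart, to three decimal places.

R̄ = (50.0 + 95.4 + 68.4 + 59.7 + 51.1 + 34.5 + 74.7 + 42.7 + 81.7 + 48.1 + 78.2) / 11 = 684.5000 / 11 = 62.2273
UCL_R = D₄·R̄ = 1.924 × 62.2273 = 119.7253

119.725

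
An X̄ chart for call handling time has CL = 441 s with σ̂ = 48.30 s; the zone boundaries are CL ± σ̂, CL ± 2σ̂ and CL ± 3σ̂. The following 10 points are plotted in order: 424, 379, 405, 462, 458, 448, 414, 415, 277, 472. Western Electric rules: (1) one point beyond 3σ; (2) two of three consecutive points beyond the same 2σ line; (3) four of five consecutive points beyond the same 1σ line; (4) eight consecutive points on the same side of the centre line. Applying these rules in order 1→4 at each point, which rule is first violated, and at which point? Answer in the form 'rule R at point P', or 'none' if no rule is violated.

Zone of each point (C = within 1σ̂, B = 1σ̂–2σ̂, A = 2σ̂–3σ̂, * = beyond 3σ̂; sign = side of CL): 1:-C, 2:-B, 3:-C, 4:+C, 5:+C, 6:+C, 7:-C, 8:-C, 9:-*, 10:+C
Rule 1 (one point beyond the 3σ limits) is satisfied at point 9.

rule 1 at point 9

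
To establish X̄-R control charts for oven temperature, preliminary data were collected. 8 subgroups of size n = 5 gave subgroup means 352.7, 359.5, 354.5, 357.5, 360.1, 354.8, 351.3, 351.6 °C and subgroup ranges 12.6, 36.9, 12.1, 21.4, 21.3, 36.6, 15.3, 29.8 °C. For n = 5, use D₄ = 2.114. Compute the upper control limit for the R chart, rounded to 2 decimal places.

49.15

R̄ = (12.6 + 36.9 + 12.1 + 21.4 + 21.3 + 36.6 + 15.3 + 29.8) / 8 = 186.0000 / 8 = 23.2500
UCL_R = D₄·R̄ = 2.114 × 23.2500 = 49.1505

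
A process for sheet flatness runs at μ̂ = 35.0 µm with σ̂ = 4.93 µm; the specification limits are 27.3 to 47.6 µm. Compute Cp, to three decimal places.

Cp = (USL − LSL) / (6σ̂) = (47.6 − 27.3) / (6 × 4.93) = 20.3000 / 29.5800 = 0.6863

0.686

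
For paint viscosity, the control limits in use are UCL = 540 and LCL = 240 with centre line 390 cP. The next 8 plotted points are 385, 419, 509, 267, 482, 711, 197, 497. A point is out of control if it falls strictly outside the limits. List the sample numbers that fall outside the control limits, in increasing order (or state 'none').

Compare each point to [240, 540]: sample 6 = 711 > UCL; sample 7 = 197 < LCL.

6, 7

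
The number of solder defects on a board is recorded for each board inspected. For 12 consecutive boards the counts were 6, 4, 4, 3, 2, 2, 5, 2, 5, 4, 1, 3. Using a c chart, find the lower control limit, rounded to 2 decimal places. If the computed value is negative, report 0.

0.00

c̄ = (6 + 4 + 4 + 3 + 2 + 2 + 5 + 2 + 5 + 4 + 1 + 3) / 12 = 41 / 12 = 3.4167
LCL = c̄ − 3√c̄ = 3.4167 − 3 × 1.8484 = -2.1286 → 0 (cannot be negative)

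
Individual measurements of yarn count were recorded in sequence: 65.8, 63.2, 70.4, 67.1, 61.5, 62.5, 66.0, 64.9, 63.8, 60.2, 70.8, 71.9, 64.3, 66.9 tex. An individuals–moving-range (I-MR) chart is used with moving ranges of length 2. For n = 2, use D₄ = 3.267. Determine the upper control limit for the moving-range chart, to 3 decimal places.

12.792

Moving ranges: 2.6, 7.2, 3.3, 5.6, 1.0, 3.5, 1.1, 1.1, 3.6, 10.6, 1.1, 7.6, 2.6; M̄R̄ = 50.9000 / 13 = 3.9154
UCL_MR = D₄·M̄R̄ = 3.267 × 3.9154 = 12.7916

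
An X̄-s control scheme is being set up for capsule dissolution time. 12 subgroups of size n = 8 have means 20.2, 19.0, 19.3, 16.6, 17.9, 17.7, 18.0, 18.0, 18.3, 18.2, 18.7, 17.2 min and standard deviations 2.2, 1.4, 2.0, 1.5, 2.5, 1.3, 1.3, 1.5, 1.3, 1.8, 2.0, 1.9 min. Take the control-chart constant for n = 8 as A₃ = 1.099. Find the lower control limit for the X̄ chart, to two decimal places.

X̄̄ = (20.2 + 19.0 + 19.3 + 16.6 + 17.9 + 17.7 + 18.0 + 18.0 + 18.3 + 18.2 + 18.7 + 17.2) / 12 = 18.2583
s̄ = (2.2 + 1.4 + 2.0 + 1.5 + 2.5 + 1.3 + 1.3 + 1.5 + 1.3 + 1.8 + 2.0 + 1.9) / 12 = 1.7250
LCL = X̄̄ − A₃·s̄ = 18.2583 − 1.099 × 1.7250 = 16.3626

16.36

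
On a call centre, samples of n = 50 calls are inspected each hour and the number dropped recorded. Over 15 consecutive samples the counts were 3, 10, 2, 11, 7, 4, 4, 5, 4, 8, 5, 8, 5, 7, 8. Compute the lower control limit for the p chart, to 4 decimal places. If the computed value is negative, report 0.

0.0000

p̄ = Σdᵢ / (k·n) = 91 / (15 × 50) = 0.12133
LCL = p̄ − 3·√(p̄(1−p̄)/n) = 0.12133 − 3 × 0.04618 = -0.01719 → 0 (negative, so LCL = 0)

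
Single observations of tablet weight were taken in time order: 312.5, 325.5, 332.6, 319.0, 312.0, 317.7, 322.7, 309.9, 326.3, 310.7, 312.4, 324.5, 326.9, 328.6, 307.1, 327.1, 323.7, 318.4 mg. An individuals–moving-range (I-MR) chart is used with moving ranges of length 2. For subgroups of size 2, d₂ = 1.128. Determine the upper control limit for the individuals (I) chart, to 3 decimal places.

X̄ = (312.5 + 325.5 + 332.6 + 319.0 + 312.0 + 317.7 + 322.7 + 309.9 + 326.3 + 310.7 + 312.4 + 324.5 + 326.9 + 328.6 + 307.1 + 327.1 + 323.7 + 318.4) / 18 = 319.8667
Moving ranges: 13.0, 7.1, 13.6, 7.0, 5.7, 5.0, 12.8, 16.4, 15.6, 1.7, 12.1, 2.4, 1.7, 21.5, 20.0, 3.4, 5.3; M̄R̄ = 164.3000 / 17 = 9.6647
UCL = X̄ + 3·M̄R̄/d₂ = 319.8667 + 3 × 9.6647 / 1.128 = 345.5707

345.571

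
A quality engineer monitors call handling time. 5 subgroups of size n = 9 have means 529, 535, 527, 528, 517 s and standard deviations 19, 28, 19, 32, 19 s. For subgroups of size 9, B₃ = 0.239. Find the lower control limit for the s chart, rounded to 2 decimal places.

s̄ = (19 + 28 + 19 + 32 + 19) / 5 = 23.4000
LCL_s = B₃·s̄ = 0.239 × 23.4000 = 5.5926

5.59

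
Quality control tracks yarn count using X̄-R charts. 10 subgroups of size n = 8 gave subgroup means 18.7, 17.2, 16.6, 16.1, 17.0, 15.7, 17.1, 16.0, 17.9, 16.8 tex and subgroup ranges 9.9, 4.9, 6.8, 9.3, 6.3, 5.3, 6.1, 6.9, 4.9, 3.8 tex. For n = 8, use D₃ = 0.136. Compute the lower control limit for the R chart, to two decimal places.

R̄ = (9.9 + 4.9 + 6.8 + 9.3 + 6.3 + 5.3 + 6.1 + 6.9 + 4.9 + 3.8) / 10 = 64.2000 / 10 = 6.4200
LCL_R = D₃·R̄ = 0.136 × 6.4200 = 0.8731

0.87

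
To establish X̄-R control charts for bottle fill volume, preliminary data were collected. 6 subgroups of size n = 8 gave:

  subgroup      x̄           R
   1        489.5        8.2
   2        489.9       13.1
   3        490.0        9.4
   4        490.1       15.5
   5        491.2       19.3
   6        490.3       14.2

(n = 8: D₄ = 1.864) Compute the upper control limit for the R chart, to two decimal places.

R̄ = (8.2 + 13.1 + 9.4 + 15.5 + 19.3 + 14.2) / 6 = 79.7000 / 6 = 13.2833
UCL_R = D₄·R̄ = 1.864 × 13.2833 = 24.7601

24.76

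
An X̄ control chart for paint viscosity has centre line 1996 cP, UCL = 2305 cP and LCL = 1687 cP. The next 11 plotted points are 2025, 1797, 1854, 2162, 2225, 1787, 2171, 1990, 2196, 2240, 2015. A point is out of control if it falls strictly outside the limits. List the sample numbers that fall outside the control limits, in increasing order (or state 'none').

All 11 points lie within [1687, 2305].

none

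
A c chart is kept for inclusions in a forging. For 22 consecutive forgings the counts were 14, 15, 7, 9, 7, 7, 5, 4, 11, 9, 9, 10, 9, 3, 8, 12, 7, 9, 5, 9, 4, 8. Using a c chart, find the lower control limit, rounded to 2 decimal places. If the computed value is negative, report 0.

c̄ = (14 + 15 + 7 + 9 + 7 + 7 + 5 + 4 + 11 + 9 + 9 + 10 + 9 + 3 + 8 + 12 + 7 + 9 + 5 + 9 + 4 + 8) / 22 = 181 / 22 = 8.2273
LCL = c̄ − 3√c̄ = 8.2273 − 3 × 2.8683 = -0.3777 → 0 (cannot be negative)

0.00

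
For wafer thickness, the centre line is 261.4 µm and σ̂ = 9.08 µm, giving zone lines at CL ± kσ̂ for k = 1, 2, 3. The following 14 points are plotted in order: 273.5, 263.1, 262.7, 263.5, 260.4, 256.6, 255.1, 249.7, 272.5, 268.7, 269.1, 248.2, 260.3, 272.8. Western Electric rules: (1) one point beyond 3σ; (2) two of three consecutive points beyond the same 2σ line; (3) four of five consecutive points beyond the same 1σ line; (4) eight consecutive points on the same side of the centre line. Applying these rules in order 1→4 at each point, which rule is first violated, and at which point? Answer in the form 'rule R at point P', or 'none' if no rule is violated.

none

Zone of each point (C = within 1σ̂, B = 1σ̂–2σ̂, A = 2σ̂–3σ̂, * = beyond 3σ̂; sign = side of CL): 1:+B, 2:+C, 3:+C, 4:+C, 5:-C, 6:-C, 7:-C, 8:-B, 9:+B, 10:+C, 11:+C, 12:-B, 13:-C, 14:+B
No rule fires across all 14 points.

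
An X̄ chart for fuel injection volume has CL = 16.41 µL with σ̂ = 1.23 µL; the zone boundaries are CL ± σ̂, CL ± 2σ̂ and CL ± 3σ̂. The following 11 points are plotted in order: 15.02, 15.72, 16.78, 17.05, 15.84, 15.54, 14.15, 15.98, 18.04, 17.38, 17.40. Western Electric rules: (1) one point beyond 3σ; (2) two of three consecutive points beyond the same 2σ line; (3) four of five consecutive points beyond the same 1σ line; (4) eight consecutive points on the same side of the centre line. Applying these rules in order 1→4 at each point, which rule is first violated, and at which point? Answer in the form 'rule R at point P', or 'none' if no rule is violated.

Zone of each point (C = within 1σ̂, B = 1σ̂–2σ̂, A = 2σ̂–3σ̂, * = beyond 3σ̂; sign = side of CL): 1:-B, 2:-C, 3:+C, 4:+C, 5:-C, 6:-C, 7:-B, 8:-C, 9:+B, 10:+C, 11:+C
No rule fires across all 11 points.

none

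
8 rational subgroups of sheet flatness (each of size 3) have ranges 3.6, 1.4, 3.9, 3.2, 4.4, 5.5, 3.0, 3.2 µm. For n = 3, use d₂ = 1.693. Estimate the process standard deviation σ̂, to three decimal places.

R̄ = (3.6 + 1.4 + 3.9 + 3.2 + 4.4 + 5.5 + 3.0 + 3.2) / 8 = 3.5250
σ̂ = R̄ / d₂ = 3.5250 / 1.693 = 2.0821

2.082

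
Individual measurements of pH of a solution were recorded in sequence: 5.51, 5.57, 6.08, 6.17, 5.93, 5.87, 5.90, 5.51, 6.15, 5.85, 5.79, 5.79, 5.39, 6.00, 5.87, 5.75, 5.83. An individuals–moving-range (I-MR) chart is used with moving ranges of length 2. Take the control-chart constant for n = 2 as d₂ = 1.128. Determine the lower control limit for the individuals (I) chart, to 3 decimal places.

5.203

X̄ = (5.51 + 5.57 + 6.08 + 6.17 + 5.93 + 5.87 + 5.90 + 5.51 + 6.15 + 5.85 + 5.79 + 5.79 + 5.39 + 6.00 + 5.87 + 5.75 + 5.83) / 17 = 5.8212
Moving ranges: 0.06, 0.51, 0.09, 0.24, 0.06, 0.03, 0.39, 0.64, 0.30, 0.06, 0.00, 0.40, 0.61, 0.13, 0.12, 0.08; M̄R̄ = 3.7200 / 16 = 0.2325
LCL = X̄ − 3·M̄R̄/d₂ = 5.8212 − 3 × 0.2325 / 1.128 = 5.2028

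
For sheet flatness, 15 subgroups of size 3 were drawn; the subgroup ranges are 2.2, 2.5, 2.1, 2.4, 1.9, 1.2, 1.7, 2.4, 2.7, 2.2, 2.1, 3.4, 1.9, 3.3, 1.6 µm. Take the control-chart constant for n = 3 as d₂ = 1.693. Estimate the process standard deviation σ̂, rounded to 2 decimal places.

R̄ = (2.2 + 2.5 + 2.1 + 2.4 + 1.9 + 1.2 + 1.7 + 2.4 + 2.7 + 2.2 + 2.1 + 3.4 + 1.9 + 3.3 + 1.6) / 15 = 2.2400
σ̂ = R̄ / d₂ = 2.2400 / 1.693 = 1.3231

1.32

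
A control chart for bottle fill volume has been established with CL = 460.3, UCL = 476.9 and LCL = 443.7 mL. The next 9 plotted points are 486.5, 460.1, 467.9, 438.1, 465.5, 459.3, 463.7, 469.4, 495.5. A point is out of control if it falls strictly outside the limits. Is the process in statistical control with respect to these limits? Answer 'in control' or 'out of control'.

Compare each point to [443.7, 476.9]: sample 1 = 486.5 > UCL; sample 4 = 438.1 < LCL; sample 9 = 495.5 > UCL.

out of control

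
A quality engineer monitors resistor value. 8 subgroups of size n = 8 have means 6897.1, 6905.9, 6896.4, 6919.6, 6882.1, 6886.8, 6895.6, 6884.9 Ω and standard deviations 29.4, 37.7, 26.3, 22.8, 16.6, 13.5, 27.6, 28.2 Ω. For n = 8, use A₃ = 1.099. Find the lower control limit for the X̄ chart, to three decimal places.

6868.287

X̄̄ = (6897.1 + 6905.9 + 6896.4 + 6919.6 + 6882.1 + 6886.8 + 6895.6 + 6884.9) / 8 = 6896.0500
s̄ = (29.4 + 37.7 + 26.3 + 22.8 + 16.6 + 13.5 + 27.6 + 28.2) / 8 = 25.2625
LCL = X̄̄ − A₃·s̄ = 6896.0500 − 1.099 × 25.2625 = 6868.2865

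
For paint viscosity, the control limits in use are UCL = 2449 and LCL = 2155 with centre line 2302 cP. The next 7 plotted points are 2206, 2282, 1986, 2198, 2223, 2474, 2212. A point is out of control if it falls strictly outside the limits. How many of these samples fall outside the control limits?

2

Compare each point to [2155, 2449]: sample 3 = 1986 < LCL; sample 6 = 2474 > UCL.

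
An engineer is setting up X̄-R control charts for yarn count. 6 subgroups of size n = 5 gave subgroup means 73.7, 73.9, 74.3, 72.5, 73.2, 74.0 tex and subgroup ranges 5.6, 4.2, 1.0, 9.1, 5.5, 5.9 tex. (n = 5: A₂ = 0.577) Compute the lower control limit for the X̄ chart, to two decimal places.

70.59

X̄̄ = (73.7 + 73.9 + 74.3 + 72.5 + 73.2 + 74.0) / 6 = 441.6000 / 6 = 73.6000
R̄ = (5.6 + 4.2 + 1.0 + 9.1 + 5.5 + 5.9) / 6 = 31.3000 / 6 = 5.2167
LCL = X̄̄ − A₂·R̄ = 73.6000 − 0.577 × 5.2167 = 70.5900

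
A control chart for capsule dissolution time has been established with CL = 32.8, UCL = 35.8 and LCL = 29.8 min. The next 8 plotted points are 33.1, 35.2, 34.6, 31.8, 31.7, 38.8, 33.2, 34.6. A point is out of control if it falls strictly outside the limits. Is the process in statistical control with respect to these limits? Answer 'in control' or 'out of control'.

out of control

Compare each point to [29.8, 35.8]: sample 6 = 38.8 > UCL.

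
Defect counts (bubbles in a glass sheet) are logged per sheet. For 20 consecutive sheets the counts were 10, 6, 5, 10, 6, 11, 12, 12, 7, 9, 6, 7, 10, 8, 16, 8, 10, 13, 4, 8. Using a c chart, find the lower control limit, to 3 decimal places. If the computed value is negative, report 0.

0.000

c̄ = (10 + 6 + 5 + 10 + 6 + 11 + 12 + 12 + 7 + 9 + 6 + 7 + 10 + 8 + 16 + 8 + 10 + 13 + 4 + 8) / 20 = 178 / 20 = 8.9000
LCL = c̄ − 3√c̄ = 8.9000 − 3 × 2.9833 = -0.0499 → 0 (cannot be negative)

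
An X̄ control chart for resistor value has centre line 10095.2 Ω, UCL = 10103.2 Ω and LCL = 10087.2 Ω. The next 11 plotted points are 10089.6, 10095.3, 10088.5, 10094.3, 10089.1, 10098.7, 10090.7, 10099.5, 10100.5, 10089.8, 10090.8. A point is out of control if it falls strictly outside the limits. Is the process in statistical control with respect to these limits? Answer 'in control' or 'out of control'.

in control

All 11 points lie within [10087.2, 10103.2].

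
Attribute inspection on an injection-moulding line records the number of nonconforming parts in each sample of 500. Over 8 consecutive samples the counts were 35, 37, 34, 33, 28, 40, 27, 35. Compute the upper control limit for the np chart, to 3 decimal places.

p̄ = Σdᵢ / (k·n) = 269 / (8 × 500) = 0.06725
UCL = np̄ + 3·√(np̄(1−p̄)) = 33.6250 + 3 × √(33.6250×0.93275) = 33.6250 + 3 × 5.6003 = 50.4260

50.426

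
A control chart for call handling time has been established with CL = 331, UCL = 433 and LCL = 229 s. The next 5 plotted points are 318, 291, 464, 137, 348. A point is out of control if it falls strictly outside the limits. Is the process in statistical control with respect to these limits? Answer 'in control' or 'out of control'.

Compare each point to [229, 433]: sample 3 = 464 > UCL; sample 4 = 137 < LCL.

out of control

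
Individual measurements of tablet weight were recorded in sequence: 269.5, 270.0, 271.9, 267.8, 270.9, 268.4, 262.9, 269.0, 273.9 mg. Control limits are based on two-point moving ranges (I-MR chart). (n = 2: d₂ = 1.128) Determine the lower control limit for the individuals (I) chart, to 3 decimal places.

259.859

X̄ = (269.5 + 270.0 + 271.9 + 267.8 + 270.9 + 268.4 + 262.9 + 269.0 + 273.9) / 9 = 269.3667
Moving ranges: 0.5, 1.9, 4.1, 3.1, 2.5, 5.5, 6.1, 4.9; M̄R̄ = 28.6000 / 8 = 3.5750
LCL = X̄ − 3·M̄R̄/d₂ = 269.3667 − 3 × 3.5750 / 1.128 = 259.8587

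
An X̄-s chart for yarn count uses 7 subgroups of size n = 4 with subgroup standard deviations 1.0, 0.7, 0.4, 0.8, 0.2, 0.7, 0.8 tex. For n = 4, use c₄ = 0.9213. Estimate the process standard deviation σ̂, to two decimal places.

0.71

s̄ = (1.0 + 0.7 + 0.4 + 0.8 + 0.2 + 0.7 + 0.8) / 7 = 0.6571
σ̂ = s̄ / c₄ = 0.6571 / 0.9213 = 0.7133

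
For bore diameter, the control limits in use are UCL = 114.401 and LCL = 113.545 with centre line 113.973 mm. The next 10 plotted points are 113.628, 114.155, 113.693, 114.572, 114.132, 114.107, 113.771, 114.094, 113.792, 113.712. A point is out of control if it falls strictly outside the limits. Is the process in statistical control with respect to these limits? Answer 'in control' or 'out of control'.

out of control

Compare each point to [113.545, 114.401]: sample 4 = 114.572 > UCL.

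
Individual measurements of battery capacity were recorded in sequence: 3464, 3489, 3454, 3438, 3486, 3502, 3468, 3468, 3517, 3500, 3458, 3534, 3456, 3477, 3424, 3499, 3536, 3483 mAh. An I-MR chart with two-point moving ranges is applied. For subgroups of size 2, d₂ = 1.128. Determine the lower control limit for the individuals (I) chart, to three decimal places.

3375.121

X̄ = (3464 + 3489 + 3454 + 3438 + 3486 + 3502 + 3468 + 3468 + 3517 + 3500 + 3458 + 3534 + 3456 + 3477 + 3424 + 3499 + 3536 + 3483) / 18 = 3480.7222
Moving ranges: 25, 35, 16, 48, 16, 34, 0, 49, 17, 42, 76, 78, 21, 53, 75, 37, 53; M̄R̄ = 675.0000 / 17 = 39.7059
LCL = X̄ − 3·M̄R̄/d₂ = 3480.7222 − 3 × 39.7059 / 1.128 = 3375.1215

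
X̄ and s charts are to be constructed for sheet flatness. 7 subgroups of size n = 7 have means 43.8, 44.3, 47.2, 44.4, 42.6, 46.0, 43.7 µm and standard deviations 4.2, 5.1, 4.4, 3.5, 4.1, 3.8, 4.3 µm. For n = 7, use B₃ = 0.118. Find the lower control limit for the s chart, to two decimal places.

s̄ = (4.2 + 5.1 + 4.4 + 3.5 + 4.1 + 3.8 + 4.3) / 7 = 4.2000
LCL_s = B₃·s̄ = 0.118 × 4.2000 = 0.4956

0.50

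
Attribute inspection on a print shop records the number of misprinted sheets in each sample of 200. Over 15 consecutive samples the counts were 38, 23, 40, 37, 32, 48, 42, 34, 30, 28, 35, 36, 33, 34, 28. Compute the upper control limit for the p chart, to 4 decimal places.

0.2528

p̄ = Σdᵢ / (k·n) = 518 / (15 × 200) = 0.17267
UCL = p̄ + 3·√(p̄(1−p̄)/n) = 0.17267 + 3 × √(0.17267×0.82733/200) = 0.17267 + 3 × 0.02673 = 0.25284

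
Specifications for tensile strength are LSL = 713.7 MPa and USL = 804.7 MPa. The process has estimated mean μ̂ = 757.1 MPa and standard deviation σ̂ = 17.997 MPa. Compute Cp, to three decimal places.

Cp = (USL − LSL) / (6σ̂) = (804.7 − 713.7) / (6 × 17.997) = 91.0000 / 107.9820 = 0.8427

0.843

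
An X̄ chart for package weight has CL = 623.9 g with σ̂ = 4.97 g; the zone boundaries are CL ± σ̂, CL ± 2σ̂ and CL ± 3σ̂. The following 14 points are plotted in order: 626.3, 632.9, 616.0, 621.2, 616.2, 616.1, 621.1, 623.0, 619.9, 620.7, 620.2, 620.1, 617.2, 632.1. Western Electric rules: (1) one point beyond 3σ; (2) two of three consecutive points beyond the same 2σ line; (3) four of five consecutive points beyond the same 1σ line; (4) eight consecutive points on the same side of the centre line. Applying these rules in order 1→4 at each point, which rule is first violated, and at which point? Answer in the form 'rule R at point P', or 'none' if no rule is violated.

Zone of each point (C = within 1σ̂, B = 1σ̂–2σ̂, A = 2σ̂–3σ̂, * = beyond 3σ̂; sign = side of CL): 1:+C, 2:+B, 3:-B, 4:-C, 5:-B, 6:-B, 7:-C, 8:-C, 9:-C, 10:-C, 11:-C, 12:-C, 13:-B, 14:+B
Rule 4 (eight consecutive points on the same side of the centre line) is satisfied at point 10.

rule 4 at point 10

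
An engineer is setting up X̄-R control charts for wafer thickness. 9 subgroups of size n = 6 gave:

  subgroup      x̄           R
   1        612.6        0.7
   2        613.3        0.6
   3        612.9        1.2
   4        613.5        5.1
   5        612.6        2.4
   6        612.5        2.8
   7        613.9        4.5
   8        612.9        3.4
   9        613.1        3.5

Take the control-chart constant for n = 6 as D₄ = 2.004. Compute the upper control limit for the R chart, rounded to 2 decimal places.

5.39

R̄ = (0.7 + 0.6 + 1.2 + 5.1 + 2.4 + 2.8 + 4.5 + 3.4 + 3.5) / 9 = 24.2000 / 9 = 2.6889
UCL_R = D₄·R̄ = 2.004 × 2.6889 = 5.3885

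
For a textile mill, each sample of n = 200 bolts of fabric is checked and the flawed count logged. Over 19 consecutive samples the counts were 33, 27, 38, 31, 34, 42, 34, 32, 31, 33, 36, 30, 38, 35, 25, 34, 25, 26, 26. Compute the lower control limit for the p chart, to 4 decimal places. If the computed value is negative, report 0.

p̄ = Σdᵢ / (k·n) = 610 / (19 × 200) = 0.16053
LCL = p̄ − 3·√(p̄(1−p̄)/n) = 0.16053 − 3 × 0.02596 = 0.08265

0.0827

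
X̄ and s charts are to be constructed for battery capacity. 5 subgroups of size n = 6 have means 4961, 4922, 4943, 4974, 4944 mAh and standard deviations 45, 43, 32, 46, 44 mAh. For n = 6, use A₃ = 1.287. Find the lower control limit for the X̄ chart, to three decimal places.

X̄̄ = (4961 + 4922 + 4943 + 4974 + 4944) / 5 = 4948.8000
s̄ = (45 + 43 + 32 + 46 + 44) / 5 = 42.0000
LCL = X̄̄ − A₃·s̄ = 4948.8000 − 1.287 × 42.0000 = 4894.7460

4894.746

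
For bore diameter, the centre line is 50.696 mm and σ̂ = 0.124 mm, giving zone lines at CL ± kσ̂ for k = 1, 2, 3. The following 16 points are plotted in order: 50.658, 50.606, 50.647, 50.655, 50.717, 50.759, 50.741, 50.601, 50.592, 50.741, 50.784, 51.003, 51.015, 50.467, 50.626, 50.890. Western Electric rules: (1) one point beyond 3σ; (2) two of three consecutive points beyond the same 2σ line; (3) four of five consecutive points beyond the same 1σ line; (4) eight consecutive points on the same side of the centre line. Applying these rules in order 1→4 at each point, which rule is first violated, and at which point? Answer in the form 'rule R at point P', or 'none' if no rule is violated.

rule 2 at point 13

Zone of each point (C = within 1σ̂, B = 1σ̂–2σ̂, A = 2σ̂–3σ̂, * = beyond 3σ̂; sign = side of CL): 1:-C, 2:-C, 3:-C, 4:-C, 5:+C, 6:+C, 7:+C, 8:-C, 9:-C, 10:+C, 11:+C, 12:+A, 13:+A, 14:-B, 15:-C, 16:+B
Rule 2 (two of three consecutive points beyond the same 2σ limit) is satisfied at point 13.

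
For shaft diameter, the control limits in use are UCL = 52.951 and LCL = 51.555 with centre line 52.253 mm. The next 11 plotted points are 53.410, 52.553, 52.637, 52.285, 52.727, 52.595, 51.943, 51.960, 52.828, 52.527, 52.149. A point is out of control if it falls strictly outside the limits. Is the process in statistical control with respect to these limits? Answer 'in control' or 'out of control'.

Compare each point to [51.555, 52.951]: sample 1 = 53.410 > UCL.

out of control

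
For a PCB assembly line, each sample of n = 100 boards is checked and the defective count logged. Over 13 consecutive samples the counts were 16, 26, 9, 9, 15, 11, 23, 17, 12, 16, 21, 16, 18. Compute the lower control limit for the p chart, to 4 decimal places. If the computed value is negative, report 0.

0.0506

p̄ = Σdᵢ / (k·n) = 209 / (13 × 100) = 0.16077
LCL = p̄ − 3·√(p̄(1−p̄)/n) = 0.16077 − 3 × 0.03673 = 0.05057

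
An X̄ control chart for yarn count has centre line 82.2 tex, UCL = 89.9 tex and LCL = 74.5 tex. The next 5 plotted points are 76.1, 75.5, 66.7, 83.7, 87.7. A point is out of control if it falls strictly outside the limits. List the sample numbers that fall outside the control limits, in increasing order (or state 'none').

3

Compare each point to [74.5, 89.9]: sample 3 = 66.7 < LCL.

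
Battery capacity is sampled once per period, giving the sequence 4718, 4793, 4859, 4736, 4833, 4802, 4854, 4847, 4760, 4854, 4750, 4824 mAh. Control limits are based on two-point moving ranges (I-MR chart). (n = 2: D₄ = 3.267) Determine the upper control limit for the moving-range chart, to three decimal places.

240.570

Moving ranges: 75, 66, 123, 97, 31, 52, 7, 87, 94, 104, 74; M̄R̄ = 810.0000 / 11 = 73.6364
UCL_MR = D₄·M̄R̄ = 3.267 × 73.6364 = 240.5700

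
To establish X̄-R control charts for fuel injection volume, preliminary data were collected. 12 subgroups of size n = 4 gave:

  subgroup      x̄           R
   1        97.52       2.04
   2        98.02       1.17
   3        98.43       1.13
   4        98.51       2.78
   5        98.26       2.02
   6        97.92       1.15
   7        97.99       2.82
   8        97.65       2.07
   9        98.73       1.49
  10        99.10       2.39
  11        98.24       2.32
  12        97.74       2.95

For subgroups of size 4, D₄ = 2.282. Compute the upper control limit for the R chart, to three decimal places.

4.627

R̄ = (2.04 + 1.17 + 1.13 + 2.78 + 2.02 + 1.15 + 2.82 + 2.07 + 1.49 + 2.39 + 2.32 + 2.95) / 12 = 24.3300 / 12 = 2.0275
UCL_R = D₄·R̄ = 2.282 × 2.0275 = 4.6268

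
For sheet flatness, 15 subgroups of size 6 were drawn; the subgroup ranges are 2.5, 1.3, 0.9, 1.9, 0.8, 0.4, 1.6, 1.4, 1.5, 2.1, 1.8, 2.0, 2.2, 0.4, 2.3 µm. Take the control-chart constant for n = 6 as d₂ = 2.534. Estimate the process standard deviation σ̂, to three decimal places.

0.608

R̄ = (2.5 + 1.3 + 0.9 + 1.9 + 0.8 + 0.4 + 1.6 + 1.4 + 1.5 + 2.1 + 1.8 + 2.0 + 2.2 + 0.4 + 2.3) / 15 = 1.5400
σ̂ = R̄ / d₂ = 1.5400 / 2.534 = 0.6077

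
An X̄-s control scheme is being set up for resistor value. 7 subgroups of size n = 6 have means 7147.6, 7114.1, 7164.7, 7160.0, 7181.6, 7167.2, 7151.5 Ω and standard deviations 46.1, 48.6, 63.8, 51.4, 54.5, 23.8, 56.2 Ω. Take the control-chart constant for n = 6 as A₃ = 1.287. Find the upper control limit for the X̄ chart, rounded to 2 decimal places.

7218.56

X̄̄ = (7147.6 + 7114.1 + 7164.7 + 7160.0 + 7181.6 + 7167.2 + 7151.5) / 7 = 7155.2429
s̄ = (46.1 + 48.6 + 63.8 + 51.4 + 54.5 + 23.8 + 56.2) / 7 = 49.2000
UCL = X̄̄ + A₃·s̄ = 7155.2429 + 1.287 × 49.2000 = 7218.5633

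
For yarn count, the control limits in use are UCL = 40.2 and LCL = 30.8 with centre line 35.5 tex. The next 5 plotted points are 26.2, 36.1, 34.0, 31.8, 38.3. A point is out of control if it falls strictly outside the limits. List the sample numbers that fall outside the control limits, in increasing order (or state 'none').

Compare each point to [30.8, 40.2]: sample 1 = 26.2 < LCL.

1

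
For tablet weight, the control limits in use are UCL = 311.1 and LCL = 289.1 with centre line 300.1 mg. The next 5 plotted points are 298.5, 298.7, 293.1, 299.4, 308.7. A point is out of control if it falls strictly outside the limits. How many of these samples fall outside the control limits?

0

All 5 points lie within [289.1, 311.1].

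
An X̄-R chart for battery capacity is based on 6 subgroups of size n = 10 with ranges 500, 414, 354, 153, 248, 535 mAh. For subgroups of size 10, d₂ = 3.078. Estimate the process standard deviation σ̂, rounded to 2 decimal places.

119.34

R̄ = (500 + 414 + 354 + 153 + 248 + 535) / 6 = 367.3333
σ̂ = R̄ / d₂ = 367.3333 / 3.078 = 119.3416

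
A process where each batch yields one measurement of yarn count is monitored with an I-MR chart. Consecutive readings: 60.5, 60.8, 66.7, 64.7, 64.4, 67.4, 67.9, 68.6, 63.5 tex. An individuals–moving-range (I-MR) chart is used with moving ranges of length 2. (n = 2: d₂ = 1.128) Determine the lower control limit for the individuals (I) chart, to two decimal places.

59.03

X̄ = (60.5 + 60.8 + 66.7 + 64.7 + 64.4 + 67.4 + 67.9 + 68.6 + 63.5) / 9 = 64.9444
Moving ranges: 0.3, 5.9, 2.0, 0.3, 3.0, 0.5, 0.7, 5.1; M̄R̄ = 17.8000 / 8 = 2.2250
LCL = X̄ − 3·M̄R̄/d₂ = 64.9444 − 3 × 2.2250 / 1.128 = 59.0269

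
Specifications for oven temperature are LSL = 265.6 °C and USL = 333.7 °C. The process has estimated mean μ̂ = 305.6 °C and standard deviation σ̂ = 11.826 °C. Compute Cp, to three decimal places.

Cp = (USL − LSL) / (6σ̂) = (333.7 − 265.6) / (6 × 11.826) = 68.1000 / 70.9560 = 0.9597

0.960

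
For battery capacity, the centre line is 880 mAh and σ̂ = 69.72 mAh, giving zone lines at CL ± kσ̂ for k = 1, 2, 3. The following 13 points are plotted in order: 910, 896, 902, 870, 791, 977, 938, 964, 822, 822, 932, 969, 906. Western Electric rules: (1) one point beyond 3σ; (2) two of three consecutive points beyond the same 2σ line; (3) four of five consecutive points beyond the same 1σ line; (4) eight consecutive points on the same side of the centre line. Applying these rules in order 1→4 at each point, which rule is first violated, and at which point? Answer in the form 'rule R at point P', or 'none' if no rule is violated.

Zone of each point (C = within 1σ̂, B = 1σ̂–2σ̂, A = 2σ̂–3σ̂, * = beyond 3σ̂; sign = side of CL): 1:+C, 2:+C, 3:+C, 4:-C, 5:-B, 6:+B, 7:+C, 8:+B, 9:-C, 10:-C, 11:+C, 12:+B, 13:+C
No rule fires across all 13 points.

none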